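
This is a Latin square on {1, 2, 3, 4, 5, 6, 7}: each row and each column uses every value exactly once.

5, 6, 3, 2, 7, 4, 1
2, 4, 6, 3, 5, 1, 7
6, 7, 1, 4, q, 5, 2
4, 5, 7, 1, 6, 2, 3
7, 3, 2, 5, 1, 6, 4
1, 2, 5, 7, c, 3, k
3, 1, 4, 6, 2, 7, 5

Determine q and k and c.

q = 3, k = 6, c = 4

At (row 6, col 7): column 7 already has {1, 2, 3, 4, 5, 7}, so the value is 6.
For row 6, column 5: row 6 already has {1, 2, 3, 5, 6, 7}; that leaves 4.
For row 3, column 5: row 3 already has {1, 2, 4, 5, 6, 7}; that leaves 3.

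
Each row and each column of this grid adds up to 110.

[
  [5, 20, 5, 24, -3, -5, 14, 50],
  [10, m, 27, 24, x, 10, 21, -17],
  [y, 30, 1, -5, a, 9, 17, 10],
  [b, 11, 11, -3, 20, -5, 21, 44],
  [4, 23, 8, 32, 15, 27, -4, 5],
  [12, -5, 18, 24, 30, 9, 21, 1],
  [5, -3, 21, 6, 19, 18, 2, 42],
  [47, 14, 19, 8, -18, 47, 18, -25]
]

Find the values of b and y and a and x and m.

b = 11, y = 16, a = 32, x = 15, m = 20

Column 2 has 20 + 30 + 11 + 23 − 5 − 3 + 14 = 90; the blank must be 110 − 90 = 20.
Row 2 has 10 + 20 + 27 + 24 + 10 + 21 − 17 = 95; the blank must be 110 − 95 = 15.
Column 5 has -3 + 15 + 20 + 15 + 30 + 19 − 18 = 78; the blank must be 110 − 78 = 32.
Row 3 has 30 + 1 − 5 + 32 + 9 + 17 + 10 = 94; the blank must be 110 − 94 = 16.
Row 4 has 11 + 11 − 3 + 20 − 5 + 21 + 44 = 99; the blank must be 110 − 99 = 11.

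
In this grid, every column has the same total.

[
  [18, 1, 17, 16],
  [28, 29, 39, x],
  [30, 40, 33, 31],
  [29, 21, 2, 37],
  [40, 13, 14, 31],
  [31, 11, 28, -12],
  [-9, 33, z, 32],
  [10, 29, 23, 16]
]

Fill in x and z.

x = 26, z = 21

Columns 1 and 2 both add up to 177, so every column sums to 177.
Column 4: 16 + 31 + 37 + 31 − 12 + 32 + 16 = 151, so the missing entry is 177 − 151 = 26.
Column 3: 17 + 39 + 33 + 2 + 14 + 28 + 23 = 156, so the missing entry is 177 − 156 = 21.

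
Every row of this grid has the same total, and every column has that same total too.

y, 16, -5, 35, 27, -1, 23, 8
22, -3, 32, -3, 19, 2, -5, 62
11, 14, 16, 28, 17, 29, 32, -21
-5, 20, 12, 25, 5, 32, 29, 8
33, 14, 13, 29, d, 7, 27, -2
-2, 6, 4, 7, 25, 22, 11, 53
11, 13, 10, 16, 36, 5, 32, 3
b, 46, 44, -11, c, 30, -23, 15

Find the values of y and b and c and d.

y = 23, b = 33, c = -8, d = 5

Rows 2 and 3 both sum to 126, so that's the common total.
The known cells in row 5 total 121, leaving 126 − 121 = 5 for the blank.
The known cells in column 5 total 134, leaving 126 − 134 = -8 for the blank.
The known cells in row 8 total 93, leaving 126 − 93 = 33 for the blank.
The known cells in row 1 total 103, leaving 126 − 103 = 23 for the blank.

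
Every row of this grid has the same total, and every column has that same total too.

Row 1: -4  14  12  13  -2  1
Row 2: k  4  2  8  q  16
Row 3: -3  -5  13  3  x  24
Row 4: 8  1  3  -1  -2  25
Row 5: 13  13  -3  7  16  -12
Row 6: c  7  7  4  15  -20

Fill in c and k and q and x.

c = 21, k = -1, q = 5, x = 2

Rows 1 and 4 both sum to 34, so that's the common total.
The known cells in row 3 total 32, leaving 34 − 32 = 2 for the blank.
The known cells in row 6 total 13, leaving 34 − 13 = 21 for the blank.
The known cells in column 1 total 35, leaving 34 − 35 = -1 for the blank.
The known cells in row 2 total 29, leaving 34 − 29 = 5 for the blank.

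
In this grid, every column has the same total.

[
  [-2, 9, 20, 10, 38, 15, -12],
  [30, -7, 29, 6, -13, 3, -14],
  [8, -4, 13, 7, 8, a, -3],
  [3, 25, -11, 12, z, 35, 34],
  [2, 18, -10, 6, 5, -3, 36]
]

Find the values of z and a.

Column 3 sums to 41 and so does column 4; that's the common total.
In column 5 the known cells total 38, leaving 41 − 38 = 3.
In column 6 the known cells total 50, leaving 41 − 50 = -9.

z = 3, a = -9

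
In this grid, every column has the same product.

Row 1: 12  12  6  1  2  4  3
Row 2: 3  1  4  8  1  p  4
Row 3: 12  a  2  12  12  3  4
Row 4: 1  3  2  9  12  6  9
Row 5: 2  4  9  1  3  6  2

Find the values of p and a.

Columns 4 and 5 each multiply to 864, so every column has product 864.
Column 6: 4×3×6×6 = 432, so the missing entry is 864 ÷ 432 = 2.
Column 2: 12×1×3×4 = 144, so the missing entry is 864 ÷ 144 = 6.

p = 2, a = 6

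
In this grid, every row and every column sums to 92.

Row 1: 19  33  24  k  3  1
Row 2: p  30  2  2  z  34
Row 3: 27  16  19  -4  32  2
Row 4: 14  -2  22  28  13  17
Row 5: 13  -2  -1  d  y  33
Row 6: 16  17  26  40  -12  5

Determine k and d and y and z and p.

k = 12, d = 14, y = 35, z = 21, p = 3

Row 1: 19 + 33 + 24 + 3 + 1 = 80, so its missing entry is 92 − 80 = 12.
Column 4: 12 + 2 − 4 + 28 + 40 = 78, so its missing entry is 92 − 78 = 14.
Row 5: 13 − 2 − 1 + 14 + 33 = 57, so its missing entry is 92 − 57 = 35.
Column 5: 3 + 32 + 13 + 35 − 12 = 71, so its missing entry is 92 − 71 = 21.
Row 2: 30 + 2 + 2 + 21 + 34 = 89, so its missing entry is 92 − 89 = 3.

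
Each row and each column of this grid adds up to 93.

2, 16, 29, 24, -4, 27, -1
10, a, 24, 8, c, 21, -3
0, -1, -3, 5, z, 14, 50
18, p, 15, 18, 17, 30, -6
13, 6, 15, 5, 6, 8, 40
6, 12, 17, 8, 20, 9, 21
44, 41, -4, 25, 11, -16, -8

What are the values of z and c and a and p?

Row 3: 0 − 1 − 3 + 5 + 14 + 50 = 65, so its missing entry is 93 − 65 = 28.
Row 4: 18 + 15 + 18 + 17 + 30 − 6 = 92, so its missing entry is 93 − 92 = 1.
Column 2: 16 − 1 + 1 + 6 + 12 + 41 = 75, so its missing entry is 93 − 75 = 18.
Row 2: 10 + 18 + 24 + 8 + 21 − 3 = 78, so its missing entry is 93 − 78 = 15.

z = 28, c = 15, a = 18, p = 1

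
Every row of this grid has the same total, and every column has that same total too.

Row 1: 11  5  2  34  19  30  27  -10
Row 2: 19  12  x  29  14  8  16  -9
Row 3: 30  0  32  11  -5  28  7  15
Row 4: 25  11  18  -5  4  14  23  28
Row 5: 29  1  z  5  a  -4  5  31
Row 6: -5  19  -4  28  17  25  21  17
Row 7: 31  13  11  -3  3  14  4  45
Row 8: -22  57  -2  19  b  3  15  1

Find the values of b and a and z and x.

b = 47, a = 19, z = 32, x = 29

Rows 1 and 3 both sum to 118, so that's the common total.
The known cells in row 8 total 71, leaving 118 − 71 = 47 for the blank.
The known cells in column 5 total 99, leaving 118 − 99 = 19 for the blank.
The known cells in row 2 total 89, leaving 118 − 89 = 29 for the blank.
The known cells in row 5 total 86, leaving 118 − 86 = 32 for the blank.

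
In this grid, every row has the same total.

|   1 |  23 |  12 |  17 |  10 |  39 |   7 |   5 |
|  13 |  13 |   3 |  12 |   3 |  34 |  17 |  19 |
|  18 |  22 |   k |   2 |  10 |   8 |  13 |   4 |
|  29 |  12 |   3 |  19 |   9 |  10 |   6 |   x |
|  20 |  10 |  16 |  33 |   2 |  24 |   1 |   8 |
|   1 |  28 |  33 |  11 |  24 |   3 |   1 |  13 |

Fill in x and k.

Rows 1 and 5 both add up to 114, so every row sums to 114.
Row 4: 29 + 12 + 3 + 19 + 9 + 10 + 6 = 88, so the missing entry is 114 − 88 = 26.
Row 3: 18 + 22 + 2 + 10 + 8 + 13 + 4 = 77, so the missing entry is 114 − 77 = 37.

x = 26, k = 37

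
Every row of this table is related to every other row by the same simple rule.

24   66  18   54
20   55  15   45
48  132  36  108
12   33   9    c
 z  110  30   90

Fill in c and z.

c = 27, z = 40

Each row is a constant multiple of every other row — this is a multiplication table with the headers hidden.
Row 4 is 33/66 = 1/2 times row 1, so its entry in column 4 is 54 × 1/2 = 27.
Row 5 is 110/66 = 5/3 times row 1, so its entry in column 1 is 24 × 5/3 = 40.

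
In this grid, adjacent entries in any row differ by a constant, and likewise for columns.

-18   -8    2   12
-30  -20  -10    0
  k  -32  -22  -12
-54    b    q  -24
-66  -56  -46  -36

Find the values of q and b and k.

q = -34, b = -44, k = -42

Along each row the entries change by 10 per step; down each column they change by -12.
Row 4: from -54 at column 1, stepping by 10 to column 3 gives -34.
Row 4: from -54 at column 1, stepping by 10 to column 2 gives -44.
Row 3: from -32 at column 2, stepping by 10 to column 1 gives -42.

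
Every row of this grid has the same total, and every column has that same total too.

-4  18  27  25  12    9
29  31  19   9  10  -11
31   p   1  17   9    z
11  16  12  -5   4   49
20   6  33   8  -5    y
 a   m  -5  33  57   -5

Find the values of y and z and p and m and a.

y = 25, z = 20, p = 9, m = 7, a = 0

Rows 1 and 2 both sum to 87, so that's the common total.
Row 5: 20 + 6 + 33 + 8 − 5 = 62, so its missing entry is 87 − 62 = 25.
Column 1: -4 + 29 + 31 + 11 + 20 = 87, so its missing entry is 87 − 87 = 0.
Row 6: 0 − 5 + 33 + 57 − 5 = 80, so its missing entry is 87 − 80 = 7.
Column 2: 18 + 31 + 16 + 6 + 7 = 78, so its missing entry is 87 − 78 = 9.
Row 3: 31 + 9 + 1 + 17 + 9 = 67, so its missing entry is 87 − 67 = 20.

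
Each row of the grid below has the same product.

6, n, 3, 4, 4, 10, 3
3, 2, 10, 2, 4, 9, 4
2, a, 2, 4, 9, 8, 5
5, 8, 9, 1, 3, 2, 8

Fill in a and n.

Rows 2 and 4 each multiply to 17280, so every row has product 17280.
Row 3: 2×2×4×9×8×5 = 5760, so the missing entry is 17280 ÷ 5760 = 3.
Row 1: 6×3×4×4×10×3 = 8640, so the missing entry is 17280 ÷ 8640 = 2.

a = 3, n = 2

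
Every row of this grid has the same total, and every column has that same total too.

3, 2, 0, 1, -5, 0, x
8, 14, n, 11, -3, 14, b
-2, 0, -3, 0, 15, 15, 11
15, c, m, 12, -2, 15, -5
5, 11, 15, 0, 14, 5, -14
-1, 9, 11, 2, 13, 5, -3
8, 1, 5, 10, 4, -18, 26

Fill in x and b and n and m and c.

Rows 3 and 5 both sum to 36, so that's the common total.
Column 2 has 2 + 14 + 0 + 11 + 9 + 1 = 37; the blank must be 36 − 37 = -1.
Row 1 has 3 + 2 + 0 + 1 − 5 + 0 = 1; the blank must be 36 − 1 = 35.
Column 7 has 35 + 11 − 5 − 14 − 3 + 26 = 50; the blank must be 36 − 50 = -14.
Row 2 has 8 + 14 + 11 − 3 + 14 − 14 = 30; the blank must be 36 − 30 = 6.
Row 4 has 15 − 1 + 12 − 2 + 15 − 5 = 34; the blank must be 36 − 34 = 2.

x = 35, b = -14, n = 6, m = 2, c = -1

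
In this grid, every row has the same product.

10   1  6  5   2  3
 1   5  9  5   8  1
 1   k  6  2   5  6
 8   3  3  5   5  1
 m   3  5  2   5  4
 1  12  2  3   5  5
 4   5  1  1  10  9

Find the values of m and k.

m = 3, k = 5

Rows 1 and 2 each multiply to 1800, so every row has product 1800.
Row 5: 3×5×2×5×4 = 600, so the missing entry is 1800 ÷ 600 = 3.
Row 3: 1×6×2×5×6 = 360, so the missing entry is 1800 ÷ 360 = 5.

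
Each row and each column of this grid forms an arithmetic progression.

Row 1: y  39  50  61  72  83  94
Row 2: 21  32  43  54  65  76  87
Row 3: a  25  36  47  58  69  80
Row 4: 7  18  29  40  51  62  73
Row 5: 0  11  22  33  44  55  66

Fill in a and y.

Along each row the entries change by 11 per step; down each column they change by -7.
Row 3: from 25 at column 2, stepping by 11 to column 1 gives 14.
Row 1: from 39 at column 2, stepping by 11 to column 1 gives 28.

a = 14, y = 28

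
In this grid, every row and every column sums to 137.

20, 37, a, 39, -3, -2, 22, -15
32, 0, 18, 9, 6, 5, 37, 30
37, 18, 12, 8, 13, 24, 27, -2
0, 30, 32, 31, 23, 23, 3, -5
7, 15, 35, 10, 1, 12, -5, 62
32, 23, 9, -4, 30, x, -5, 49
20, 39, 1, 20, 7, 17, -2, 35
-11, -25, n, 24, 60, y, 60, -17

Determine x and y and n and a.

The known cells in row 6 total 134, leaving 137 − 134 = 3 for the blank.
The known cells in column 6 total 82, leaving 137 − 82 = 55 for the blank.
The known cells in row 8 total 146, leaving 137 − 146 = -9 for the blank.
The known cells in row 1 total 98, leaving 137 − 98 = 39 for the blank.

x = 3, y = 55, n = -9, a = 39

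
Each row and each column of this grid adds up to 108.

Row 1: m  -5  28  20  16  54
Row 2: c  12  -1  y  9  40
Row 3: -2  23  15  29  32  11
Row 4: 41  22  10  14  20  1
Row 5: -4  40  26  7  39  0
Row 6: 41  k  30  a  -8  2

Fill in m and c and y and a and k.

The known cells in row 1 total 113, leaving 108 − 113 = -5 for the blank.
The known cells in column 2 total 92, leaving 108 − 92 = 16 for the blank.
The known cells in row 6 total 81, leaving 108 − 81 = 27 for the blank.
The known cells in column 1 total 71, leaving 108 − 71 = 37 for the blank.
The known cells in row 2 total 97, leaving 108 − 97 = 11 for the blank.

m = -5, c = 37, y = 11, a = 27, k = 16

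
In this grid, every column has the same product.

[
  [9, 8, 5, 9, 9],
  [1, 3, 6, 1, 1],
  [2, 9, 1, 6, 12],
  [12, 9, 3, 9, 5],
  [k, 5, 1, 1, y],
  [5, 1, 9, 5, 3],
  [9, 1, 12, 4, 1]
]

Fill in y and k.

y = 6, k = 1

Columns 3 and 4 each multiply to 9720, so every column has product 9720.
Column 5: 9×1×12×5×3×1 = 1620, so the missing entry is 9720 ÷ 1620 = 6.
Column 1: 9×1×2×12×5×9 = 9720, so the missing entry is 9720 ÷ 9720 = 1.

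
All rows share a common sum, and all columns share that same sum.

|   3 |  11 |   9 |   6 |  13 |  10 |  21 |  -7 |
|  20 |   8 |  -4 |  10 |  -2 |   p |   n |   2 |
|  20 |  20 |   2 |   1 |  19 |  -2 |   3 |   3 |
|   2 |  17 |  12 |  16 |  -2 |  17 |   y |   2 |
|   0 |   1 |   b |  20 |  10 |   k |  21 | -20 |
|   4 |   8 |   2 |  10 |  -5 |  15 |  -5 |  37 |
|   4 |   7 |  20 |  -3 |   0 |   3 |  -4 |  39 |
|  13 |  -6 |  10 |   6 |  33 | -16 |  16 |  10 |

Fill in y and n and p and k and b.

Rows 1 and 3 both sum to 66, so that's the common total.
The known cells in column 3 total 51, leaving 66 − 51 = 15 for the blank.
The known cells in row 5 total 47, leaving 66 − 47 = 19 for the blank.
The known cells in column 6 total 46, leaving 66 − 46 = 20 for the blank.
The known cells in row 4 total 64, leaving 66 − 64 = 2 for the blank.
The known cells in row 2 total 54, leaving 66 − 54 = 12 for the blank.

y = 2, n = 12, p = 20, k = 19, b = 15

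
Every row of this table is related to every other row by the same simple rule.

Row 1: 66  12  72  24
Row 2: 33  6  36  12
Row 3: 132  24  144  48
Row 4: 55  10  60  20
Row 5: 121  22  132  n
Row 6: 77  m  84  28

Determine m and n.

Each row is a constant multiple of every other row — this is a multiplication table with the headers hidden.
Row 6 is 84/72 = 7/6 times row 1, so its entry in column 2 is 12 × 7/6 = 14.
Row 5 is 132/72 = 11/6 times row 1, so its entry in column 4 is 24 × 11/6 = 44.

m = 14, n = 44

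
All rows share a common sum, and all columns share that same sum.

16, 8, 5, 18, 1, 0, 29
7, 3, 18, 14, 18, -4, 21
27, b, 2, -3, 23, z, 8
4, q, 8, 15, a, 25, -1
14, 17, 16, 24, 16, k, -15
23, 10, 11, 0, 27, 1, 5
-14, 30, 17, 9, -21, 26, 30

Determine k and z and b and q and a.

k = 5, z = 24, b = -4, q = 13, a = 13

Rows 1 and 2 both sum to 77, so that's the common total.
Column 5 has 1 + 18 + 23 + 16 + 27 − 21 = 64; the blank must be 77 − 64 = 13.
Row 4 has 4 + 8 + 15 + 13 + 25 − 1 = 64; the blank must be 77 − 64 = 13.
Column 2 has 8 + 3 + 13 + 17 + 10 + 30 = 81; the blank must be 77 − 81 = -4.
Row 5 has 14 + 17 + 16 + 24 + 16 − 15 = 72; the blank must be 77 − 72 = 5.
Row 3 has 27 − 4 + 2 − 3 + 23 + 8 = 53; the blank must be 77 − 53 = 24.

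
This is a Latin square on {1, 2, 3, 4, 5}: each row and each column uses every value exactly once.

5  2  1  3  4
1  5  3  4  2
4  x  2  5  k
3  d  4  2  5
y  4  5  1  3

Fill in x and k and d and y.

At (row 4, col 2): row 4 already has {2, 3, 4, 5}, so the value is 1.
At (row 3, col 5): column 5 already has {2, 3, 4, 5}, so the value is 1.
For row 5, column 1: row 5 already has {1, 3, 4, 5}; that leaves 2.
At (row 3, col 2): row 3 already has {1, 2, 4, 5}, so the value is 3.

x = 3, k = 1, d = 1, y = 2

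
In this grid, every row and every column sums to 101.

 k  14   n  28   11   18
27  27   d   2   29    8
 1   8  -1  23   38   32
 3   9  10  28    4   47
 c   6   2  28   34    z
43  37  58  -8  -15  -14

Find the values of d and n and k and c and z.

d = 8, n = 24, k = 6, c = 21, z = 10

Row 2 has 27 + 27 + 2 + 29 + 8 = 93; the blank must be 101 − 93 = 8.
Column 3 has 8 − 1 + 10 + 2 + 58 = 77; the blank must be 101 − 77 = 24.
Row 1 has 14 + 24 + 28 + 11 + 18 = 95; the blank must be 101 − 95 = 6.
Column 1 has 6 + 27 + 1 + 3 + 43 = 80; the blank must be 101 − 80 = 21.
Row 5 has 21 + 6 + 2 + 28 + 34 = 91; the blank must be 101 − 91 = 10.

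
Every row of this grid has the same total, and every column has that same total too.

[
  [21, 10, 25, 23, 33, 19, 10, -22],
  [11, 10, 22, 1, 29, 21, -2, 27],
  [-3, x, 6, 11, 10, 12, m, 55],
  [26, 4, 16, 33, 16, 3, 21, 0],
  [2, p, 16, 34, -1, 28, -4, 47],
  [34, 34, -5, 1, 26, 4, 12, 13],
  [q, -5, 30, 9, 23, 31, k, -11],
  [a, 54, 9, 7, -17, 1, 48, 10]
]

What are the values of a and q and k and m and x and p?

a = 7, q = 21, k = 21, m = 13, x = 15, p = -3

Rows 1 and 2 both sum to 119, so that's the common total.
Row 8: 54 + 9 + 7 − 17 + 1 + 48 + 10 = 112, so its missing entry is 119 − 112 = 7.
Column 1: 21 + 11 − 3 + 26 + 2 + 34 + 7 = 98, so its missing entry is 119 − 98 = 21.
Row 7: 21 − 5 + 30 + 9 + 23 + 31 − 11 = 98, so its missing entry is 119 − 98 = 21.
Column 7: 10 − 2 + 21 − 4 + 12 + 21 + 48 = 106, so its missing entry is 119 − 106 = 13.
Row 3: -3 + 6 + 11 + 10 + 12 + 13 + 55 = 104, so its missing entry is 119 − 104 = 15.
Row 5: 2 + 16 + 34 − 1 + 28 − 4 + 47 = 122, so its missing entry is 119 − 122 = -3.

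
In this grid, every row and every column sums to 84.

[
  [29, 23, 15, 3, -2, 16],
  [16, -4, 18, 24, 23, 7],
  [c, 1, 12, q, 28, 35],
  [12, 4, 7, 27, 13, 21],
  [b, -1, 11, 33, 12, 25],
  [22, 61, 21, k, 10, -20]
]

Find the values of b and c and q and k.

Row 6: 22 + 61 + 21 + 10 − 20 = 94, so its missing entry is 84 − 94 = -10.
Column 4: 3 + 24 + 27 + 33 − 10 = 77, so its missing entry is 84 − 77 = 7.
Row 5: -1 + 11 + 33 + 12 + 25 = 80, so its missing entry is 84 − 80 = 4.
Row 3: 1 + 12 + 7 + 28 + 35 = 83, so its missing entry is 84 − 83 = 1.

b = 4, c = 1, q = 7, k = -10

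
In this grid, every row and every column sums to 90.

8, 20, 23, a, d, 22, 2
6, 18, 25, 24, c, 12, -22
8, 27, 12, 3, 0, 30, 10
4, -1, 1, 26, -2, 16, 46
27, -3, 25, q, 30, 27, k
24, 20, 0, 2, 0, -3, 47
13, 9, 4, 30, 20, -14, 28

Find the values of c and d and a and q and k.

Column 7 has 2 − 22 + 10 + 46 + 47 + 28 = 111; the blank must be 90 − 111 = -21.
Row 5 has 27 − 3 + 25 + 30 + 27 − 21 = 85; the blank must be 90 − 85 = 5.
Column 4 has 24 + 3 + 26 + 5 + 2 + 30 = 90; the blank must be 90 − 90 = 0.
Row 1 has 8 + 20 + 23 + 0 + 22 + 2 = 75; the blank must be 90 − 75 = 15.
Row 2 has 6 + 18 + 25 + 24 + 12 − 22 = 63; the blank must be 90 − 63 = 27.

c = 27, d = 15, a = 0, q = 5, k = -21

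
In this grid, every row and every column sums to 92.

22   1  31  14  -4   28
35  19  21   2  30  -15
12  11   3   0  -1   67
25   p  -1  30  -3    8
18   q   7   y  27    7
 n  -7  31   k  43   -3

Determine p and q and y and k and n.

p = 33, q = 35, y = -2, k = 48, n = -20

Row 4: 25 − 1 + 30 − 3 + 8 = 59, so its missing entry is 92 − 59 = 33.
Column 1: 22 + 35 + 12 + 25 + 18 = 112, so its missing entry is 92 − 112 = -20.
Row 6: -20 − 7 + 31 + 43 − 3 = 44, so its missing entry is 92 − 44 = 48.
Column 4: 14 + 2 + 0 + 30 + 48 = 94, so its missing entry is 92 − 94 = -2.
Row 5: 18 + 7 − 2 + 27 + 7 = 57, so its missing entry is 92 − 57 = 35.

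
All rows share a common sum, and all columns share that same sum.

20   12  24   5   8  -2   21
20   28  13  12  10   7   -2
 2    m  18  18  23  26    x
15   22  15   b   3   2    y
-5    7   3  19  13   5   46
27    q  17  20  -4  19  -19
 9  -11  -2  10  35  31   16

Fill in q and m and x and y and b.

q = 28, m = 2, x = -1, y = 27, b = 4

Rows 1 and 2 both sum to 88, so that's the common total.
Row 6: 27 + 17 + 20 − 4 + 19 − 19 = 60, so its missing entry is 88 − 60 = 28.
Column 2: 12 + 28 + 22 + 7 + 28 − 11 = 86, so its missing entry is 88 − 86 = 2.
Column 4: 5 + 12 + 18 + 19 + 20 + 10 = 84, so its missing entry is 88 − 84 = 4.
Row 3: 2 + 2 + 18 + 18 + 23 + 26 = 89, so its missing entry is 88 − 89 = -1.
Row 4: 15 + 22 + 15 + 4 + 3 + 2 = 61, so its missing entry is 88 − 61 = 27.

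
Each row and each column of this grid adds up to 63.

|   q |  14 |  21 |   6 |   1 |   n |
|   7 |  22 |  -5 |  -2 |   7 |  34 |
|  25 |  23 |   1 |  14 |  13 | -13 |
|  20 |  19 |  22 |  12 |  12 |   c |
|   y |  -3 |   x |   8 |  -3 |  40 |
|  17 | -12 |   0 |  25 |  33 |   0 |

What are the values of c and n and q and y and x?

c = -22, n = 24, q = -3, y = -3, x = 24

Column 3: 21 − 5 + 1 + 22 + 0 = 39, so its missing entry is 63 − 39 = 24.
Row 5: -3 + 24 + 8 − 3 + 40 = 66, so its missing entry is 63 − 66 = -3.
Column 1: 7 + 25 + 20 − 3 + 17 = 66, so its missing entry is 63 − 66 = -3.
Row 1: -3 + 14 + 21 + 6 + 1 = 39, so its missing entry is 63 − 39 = 24.
Row 4: 20 + 19 + 22 + 12 + 12 = 85, so its missing entry is 63 − 85 = -22.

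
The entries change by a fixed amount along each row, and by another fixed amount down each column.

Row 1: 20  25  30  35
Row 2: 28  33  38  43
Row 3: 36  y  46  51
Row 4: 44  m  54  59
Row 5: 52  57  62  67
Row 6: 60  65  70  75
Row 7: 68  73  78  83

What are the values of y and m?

Along each row the entries change by 5 per step; down each column they change by 8.
Row 3: from 36 at column 1, stepping by 5 to column 2 gives 41.
Row 4: from 44 at column 1, stepping by 5 to column 2 gives 49.

y = 41, m = 49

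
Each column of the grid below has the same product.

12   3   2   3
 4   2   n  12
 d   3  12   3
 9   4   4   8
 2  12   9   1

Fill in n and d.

n = 1, d = 1

Columns 2 and 4 each multiply to 864, so every column has product 864.
Column 3: 2×12×4×9 = 864, so the missing entry is 864 ÷ 864 = 1.
Column 1: 12×4×9×2 = 864, so the missing entry is 864 ÷ 864 = 1.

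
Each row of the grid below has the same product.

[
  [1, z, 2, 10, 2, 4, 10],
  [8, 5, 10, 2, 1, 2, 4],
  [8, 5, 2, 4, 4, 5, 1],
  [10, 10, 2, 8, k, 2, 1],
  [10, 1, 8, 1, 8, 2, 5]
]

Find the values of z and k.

z = 4, k = 2

Rows 2 and 3 each multiply to 6400, so every row has product 6400.
Row 1: 1×2×10×2×4×10 = 1600, so the missing entry is 6400 ÷ 1600 = 4.
Row 4: 10×10×2×8×2×1 = 3200, so the missing entry is 6400 ÷ 3200 = 2.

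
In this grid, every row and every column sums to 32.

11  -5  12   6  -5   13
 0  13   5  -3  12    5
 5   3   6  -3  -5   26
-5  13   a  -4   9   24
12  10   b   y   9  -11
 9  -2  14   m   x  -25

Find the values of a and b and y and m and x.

Column 5 has -5 + 12 − 5 + 9 + 9 = 20; the blank must be 32 − 20 = 12.
Row 6 has 9 − 2 + 14 + 12 − 25 = 8; the blank must be 32 − 8 = 24.
Column 4 has 6 − 3 − 3 − 4 + 24 = 20; the blank must be 32 − 20 = 12.
Row 5 has 12 + 10 + 12 + 9 − 11 = 32; the blank must be 32 − 32 = 0.
Row 4 has -5 + 13 − 4 + 9 + 24 = 37; the blank must be 32 − 37 = -5.

a = -5, b = 0, y = 12, m = 24, x = 12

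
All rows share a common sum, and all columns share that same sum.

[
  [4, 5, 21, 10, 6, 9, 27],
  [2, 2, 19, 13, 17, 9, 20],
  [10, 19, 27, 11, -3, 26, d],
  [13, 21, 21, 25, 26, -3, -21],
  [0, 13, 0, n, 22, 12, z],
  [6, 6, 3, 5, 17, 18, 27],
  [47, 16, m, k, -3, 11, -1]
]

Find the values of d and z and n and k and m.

d = -8, z = 38, n = -3, k = 21, m = -9

Rows 1 and 2 both sum to 82, so that's the common total.
The known cells in column 3 total 91, leaving 82 − 91 = -9 for the blank.
The known cells in row 3 total 90, leaving 82 − 90 = -8 for the blank.
The known cells in column 7 total 44, leaving 82 − 44 = 38 for the blank.
The known cells in row 5 total 85, leaving 82 − 85 = -3 for the blank.
The known cells in row 7 total 61, leaving 82 − 61 = 21 for the blank.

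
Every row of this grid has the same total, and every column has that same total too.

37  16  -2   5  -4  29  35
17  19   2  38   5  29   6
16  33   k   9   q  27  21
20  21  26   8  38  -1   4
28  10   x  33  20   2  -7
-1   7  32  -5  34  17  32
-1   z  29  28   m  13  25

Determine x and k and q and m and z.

x = 30, k = -1, q = 11, m = 12, z = 10

Rows 1 and 2 both sum to 116, so that's the common total.
The known cells in column 2 total 106, leaving 116 − 106 = 10 for the blank.
The known cells in row 7 total 104, leaving 116 − 104 = 12 for the blank.
The known cells in column 5 total 105, leaving 116 − 105 = 11 for the blank.
The known cells in row 5 total 86, leaving 116 − 86 = 30 for the blank.
The known cells in row 3 total 117, leaving 116 − 117 = -1 for the blank.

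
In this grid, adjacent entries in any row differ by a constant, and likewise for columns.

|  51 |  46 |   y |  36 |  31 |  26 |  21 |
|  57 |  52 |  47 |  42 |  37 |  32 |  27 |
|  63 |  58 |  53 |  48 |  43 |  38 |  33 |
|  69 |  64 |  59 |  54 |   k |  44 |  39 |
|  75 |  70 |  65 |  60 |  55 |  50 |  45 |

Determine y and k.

Along each row the entries change by -5 per step; down each column they change by 6.
Row 1: from 51 at column 1, stepping by -5 to column 3 gives 41.
Row 4: from 69 at column 1, stepping by -5 to column 5 gives 49.

y = 41, k = 49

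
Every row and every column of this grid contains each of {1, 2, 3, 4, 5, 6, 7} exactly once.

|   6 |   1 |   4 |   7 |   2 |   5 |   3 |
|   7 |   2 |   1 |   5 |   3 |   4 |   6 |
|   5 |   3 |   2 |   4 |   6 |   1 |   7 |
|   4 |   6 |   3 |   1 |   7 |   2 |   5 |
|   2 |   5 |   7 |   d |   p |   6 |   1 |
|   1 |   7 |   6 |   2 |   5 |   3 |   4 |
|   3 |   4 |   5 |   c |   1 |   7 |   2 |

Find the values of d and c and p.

Cell (5,5): column 5 already has {1, 2, 3, 5, 6, 7} → 4.
Cell (7,4): row 7 already has {1, 2, 3, 4, 5, 7} → 6.
Cell (5,4): row 5 already has {1, 2, 4, 5, 6, 7} → 3.

d = 3, c = 6, p = 4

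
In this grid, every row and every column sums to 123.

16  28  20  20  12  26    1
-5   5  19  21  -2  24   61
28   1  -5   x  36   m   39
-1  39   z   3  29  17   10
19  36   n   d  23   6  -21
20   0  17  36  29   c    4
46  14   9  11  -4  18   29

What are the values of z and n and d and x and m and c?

Row 6 has 20 + 0 + 17 + 36 + 29 + 4 = 106; the blank must be 123 − 106 = 17.
Row 4 has -1 + 39 + 3 + 29 + 17 + 10 = 97; the blank must be 123 − 97 = 26.
Column 3 has 20 + 19 − 5 + 26 + 17 + 9 = 86; the blank must be 123 − 86 = 37.
Row 5 has 19 + 36 + 37 + 23 + 6 − 21 = 100; the blank must be 123 − 100 = 23.
Column 4 has 20 + 21 + 3 + 23 + 36 + 11 = 114; the blank must be 123 − 114 = 9.
Row 3 has 28 + 1 − 5 + 9 + 36 + 39 = 108; the blank must be 123 − 108 = 15.

z = 26, n = 37, d = 23, x = 9, m = 15, c = 17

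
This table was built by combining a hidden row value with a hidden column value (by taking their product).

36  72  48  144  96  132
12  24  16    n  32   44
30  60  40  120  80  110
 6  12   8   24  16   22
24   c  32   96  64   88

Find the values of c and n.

Each row is a constant multiple of every other row — this is a multiplication table with the headers hidden.
Row 5 is 24/36 = 2/3 times row 1, so its entry in column 2 is 72 × 2/3 = 48.
Row 2 is 12/36 = 1/3 times row 1, so its entry in column 4 is 144 × 1/3 = 48.

c = 48, n = 48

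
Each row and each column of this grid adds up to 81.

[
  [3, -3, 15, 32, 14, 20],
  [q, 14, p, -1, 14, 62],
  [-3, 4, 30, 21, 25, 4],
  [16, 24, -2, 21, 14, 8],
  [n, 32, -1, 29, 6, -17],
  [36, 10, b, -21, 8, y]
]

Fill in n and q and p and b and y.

The known cells in column 6 total 77, leaving 81 − 77 = 4 for the blank.
The known cells in row 5 total 49, leaving 81 − 49 = 32 for the blank.
The known cells in column 1 total 84, leaving 81 − 84 = -3 for the blank.
The known cells in row 2 total 86, leaving 81 − 86 = -5 for the blank.
The known cells in row 6 total 37, leaving 81 − 37 = 44 for the blank.

n = 32, q = -3, p = -5, b = 44, y = 4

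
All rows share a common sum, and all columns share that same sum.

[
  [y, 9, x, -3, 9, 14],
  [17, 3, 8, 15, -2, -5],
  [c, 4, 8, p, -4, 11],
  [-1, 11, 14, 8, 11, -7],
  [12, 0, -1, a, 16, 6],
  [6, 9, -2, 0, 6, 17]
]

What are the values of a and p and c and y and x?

Rows 2 and 4 both sum to 36, so that's the common total.
The known cells in row 5 total 33, leaving 36 − 33 = 3 for the blank.
The known cells in column 4 total 23, leaving 36 − 23 = 13 for the blank.
The known cells in row 3 total 32, leaving 36 − 32 = 4 for the blank.
The known cells in column 1 total 38, leaving 36 − 38 = -2 for the blank.
The known cells in row 1 total 27, leaving 36 − 27 = 9 for the blank.

a = 3, p = 13, c = 4, y = -2, x = 9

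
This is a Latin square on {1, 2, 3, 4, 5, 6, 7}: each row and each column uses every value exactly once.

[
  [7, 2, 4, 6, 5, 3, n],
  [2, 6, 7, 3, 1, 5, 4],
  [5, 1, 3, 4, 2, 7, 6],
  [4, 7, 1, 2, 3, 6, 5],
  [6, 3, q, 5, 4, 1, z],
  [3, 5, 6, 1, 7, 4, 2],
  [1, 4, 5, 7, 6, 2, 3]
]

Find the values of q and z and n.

At (row 5, col 3): column 3 already has {1, 3, 4, 5, 6, 7}, so the value is 2.
At (row 5, col 7): row 5 already has {1, 2, 3, 4, 5, 6}, so the value is 7.
At (row 1, col 7): row 1 already has {2, 3, 4, 5, 6, 7}, so the value is 1.

q = 2, z = 7, n = 1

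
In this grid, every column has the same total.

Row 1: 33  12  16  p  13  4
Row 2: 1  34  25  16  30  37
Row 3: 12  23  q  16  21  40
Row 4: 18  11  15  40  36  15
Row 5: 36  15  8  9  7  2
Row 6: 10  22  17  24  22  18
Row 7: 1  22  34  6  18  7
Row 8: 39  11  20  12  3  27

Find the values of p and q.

p = 27, q = 15

Column 1 sums to 150 and so does column 5; that's the common total.
In column 4 the known cells total 123, leaving 150 − 123 = 27.
In column 3 the known cells total 135, leaving 150 − 135 = 15.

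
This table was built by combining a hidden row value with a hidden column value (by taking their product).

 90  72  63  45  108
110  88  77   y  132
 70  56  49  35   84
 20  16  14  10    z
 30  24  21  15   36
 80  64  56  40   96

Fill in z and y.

Each row is a constant multiple of every other row — this is a multiplication table with the headers hidden.
Row 4 is 16/72 = 2/9 times row 1, so its entry in column 5 is 108 × 2/9 = 24.
Row 2 is 88/72 = 11/9 times row 1, so its entry in column 4 is 45 × 11/9 = 55.

z = 24, y = 55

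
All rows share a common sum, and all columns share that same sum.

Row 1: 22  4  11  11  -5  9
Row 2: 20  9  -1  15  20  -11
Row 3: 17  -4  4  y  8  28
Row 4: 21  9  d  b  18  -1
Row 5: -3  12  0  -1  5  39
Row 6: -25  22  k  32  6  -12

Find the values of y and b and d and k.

y = -1, b = -4, d = 9, k = 29

Rows 1 and 2 both sum to 52, so that's the common total.
The known cells in row 3 total 53, leaving 52 − 53 = -1 for the blank.
The known cells in column 4 total 56, leaving 52 − 56 = -4 for the blank.
The known cells in row 4 total 43, leaving 52 − 43 = 9 for the blank.
The known cells in row 6 total 23, leaving 52 − 23 = 29 for the blank.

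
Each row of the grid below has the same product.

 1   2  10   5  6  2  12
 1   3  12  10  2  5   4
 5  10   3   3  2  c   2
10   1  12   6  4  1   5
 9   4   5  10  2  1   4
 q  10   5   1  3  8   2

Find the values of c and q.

Rows 4 and 5 each multiply to 14400, so every row has product 14400.
Row 3: 5×10×3×3×2×2 = 1800, so the missing entry is 14400 ÷ 1800 = 8.
Row 6: 10×5×1×3×8×2 = 2400, so the missing entry is 14400 ÷ 2400 = 6.

c = 8, q = 6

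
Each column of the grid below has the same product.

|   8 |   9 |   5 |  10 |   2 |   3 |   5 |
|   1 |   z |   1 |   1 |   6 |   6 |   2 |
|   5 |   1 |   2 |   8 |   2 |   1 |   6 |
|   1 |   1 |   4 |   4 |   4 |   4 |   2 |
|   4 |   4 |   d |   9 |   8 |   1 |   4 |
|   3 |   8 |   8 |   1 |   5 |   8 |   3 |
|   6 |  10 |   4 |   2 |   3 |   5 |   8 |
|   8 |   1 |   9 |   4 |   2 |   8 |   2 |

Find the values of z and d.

z = 8, d = 2

Columns 4 and 6 each multiply to 23040, so every column has product 23040.
Column 2: 9×1×1×4×8×10×1 = 2880, so the missing entry is 23040 ÷ 2880 = 8.
Column 3: 5×1×2×4×8×4×9 = 11520, so the missing entry is 23040 ÷ 11520 = 2.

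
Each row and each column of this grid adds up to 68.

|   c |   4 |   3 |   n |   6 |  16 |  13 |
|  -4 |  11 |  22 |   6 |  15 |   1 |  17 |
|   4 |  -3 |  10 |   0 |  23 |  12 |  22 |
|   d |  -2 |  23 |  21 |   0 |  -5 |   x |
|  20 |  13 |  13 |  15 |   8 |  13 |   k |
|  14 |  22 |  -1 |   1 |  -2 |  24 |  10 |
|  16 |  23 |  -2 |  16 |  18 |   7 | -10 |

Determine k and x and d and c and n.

k = -14, x = 30, d = 1, c = 17, n = 9

Column 4 has 6 + 0 + 21 + 15 + 1 + 16 = 59; the blank must be 68 − 59 = 9.
Row 1 has 4 + 3 + 9 + 6 + 16 + 13 = 51; the blank must be 68 − 51 = 17.
Row 5 has 20 + 13 + 13 + 15 + 8 + 13 = 82; the blank must be 68 − 82 = -14.
Column 1 has 17 − 4 + 4 + 20 + 14 + 16 = 67; the blank must be 68 − 67 = 1.
Row 4 has 1 − 2 + 23 + 21 + 0 − 5 = 38; the blank must be 68 − 38 = 30.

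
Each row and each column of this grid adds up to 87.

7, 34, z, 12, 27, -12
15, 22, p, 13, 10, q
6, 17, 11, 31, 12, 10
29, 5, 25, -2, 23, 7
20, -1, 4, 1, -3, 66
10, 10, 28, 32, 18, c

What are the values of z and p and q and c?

z = 19, p = 0, q = 27, c = -11

Row 6: 10 + 10 + 28 + 32 + 18 = 98, so its missing entry is 87 − 98 = -11.
Row 1: 7 + 34 + 12 + 27 − 12 = 68, so its missing entry is 87 − 68 = 19.
Column 3: 19 + 11 + 25 + 4 + 28 = 87, so its missing entry is 87 − 87 = 0.
Row 2: 15 + 22 + 0 + 13 + 10 = 60, so its missing entry is 87 − 60 = 27.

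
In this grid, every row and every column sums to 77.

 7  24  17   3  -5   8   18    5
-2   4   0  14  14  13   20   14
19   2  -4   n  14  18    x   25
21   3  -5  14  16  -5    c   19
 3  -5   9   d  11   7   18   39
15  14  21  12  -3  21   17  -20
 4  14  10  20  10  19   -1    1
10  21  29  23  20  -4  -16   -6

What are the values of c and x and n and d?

c = 14, x = 7, n = -4, d = -5

Row 5 has 3 − 5 + 9 + 11 + 7 + 18 + 39 = 82; the blank must be 77 − 82 = -5.
Column 4 has 3 + 14 + 14 − 5 + 12 + 20 + 23 = 81; the blank must be 77 − 81 = -4.
Row 3 has 19 + 2 − 4 − 4 + 14 + 18 + 25 = 70; the blank must be 77 − 70 = 7.
Row 4 has 21 + 3 − 5 + 14 + 16 − 5 + 19 = 63; the blank must be 77 − 63 = 14.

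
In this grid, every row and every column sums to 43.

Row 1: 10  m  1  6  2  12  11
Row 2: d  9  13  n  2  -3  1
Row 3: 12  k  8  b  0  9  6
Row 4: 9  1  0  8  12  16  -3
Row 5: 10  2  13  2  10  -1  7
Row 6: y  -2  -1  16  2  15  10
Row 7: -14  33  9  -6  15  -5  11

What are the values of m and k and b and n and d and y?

The known cells in row 1 total 42, leaving 43 − 42 = 1 for the blank.
The known cells in column 2 total 44, leaving 43 − 44 = -1 for the blank.
The known cells in row 3 total 34, leaving 43 − 34 = 9 for the blank.
The known cells in row 6 total 40, leaving 43 − 40 = 3 for the blank.
The known cells in column 1 total 30, leaving 43 − 30 = 13 for the blank.
The known cells in row 2 total 35, leaving 43 − 35 = 8 for the blank.

m = 1, k = -1, b = 9, n = 8, d = 13, y = 3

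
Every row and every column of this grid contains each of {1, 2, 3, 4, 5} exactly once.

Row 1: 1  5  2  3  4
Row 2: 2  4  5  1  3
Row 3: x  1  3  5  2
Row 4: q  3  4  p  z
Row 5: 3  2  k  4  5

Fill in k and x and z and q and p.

k = 1, x = 4, z = 1, q = 5, p = 2

For row 4, column 5: column 5 already has {2, 3, 4, 5}; that leaves 1.
Cell (3,1): row 3 already has {1, 2, 3, 5} → 4.
Cell (5,3): row 5 already has {2, 3, 4, 5} → 1.
At (row 4, col 1): column 1 already has {1, 2, 3, 4}, so the value is 5.
For row 4, column 4: row 4 already has {1, 3, 4, 5}; that leaves 2.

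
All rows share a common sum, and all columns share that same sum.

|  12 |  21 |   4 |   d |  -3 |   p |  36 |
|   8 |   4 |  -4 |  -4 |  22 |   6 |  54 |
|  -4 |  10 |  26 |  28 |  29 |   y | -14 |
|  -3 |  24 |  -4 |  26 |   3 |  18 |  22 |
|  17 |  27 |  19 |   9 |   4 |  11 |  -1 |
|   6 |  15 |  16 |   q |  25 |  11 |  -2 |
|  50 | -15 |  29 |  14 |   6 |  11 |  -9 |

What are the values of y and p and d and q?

y = 11, p = 18, d = -2, q = 15

Rows 2 and 4 both sum to 86, so that's the common total.
The known cells in row 6 total 71, leaving 86 − 71 = 15 for the blank.
The known cells in row 3 total 75, leaving 86 − 75 = 11 for the blank.
The known cells in column 6 total 68, leaving 86 − 68 = 18 for the blank.
The known cells in row 1 total 88, leaving 86 − 88 = -2 for the blank.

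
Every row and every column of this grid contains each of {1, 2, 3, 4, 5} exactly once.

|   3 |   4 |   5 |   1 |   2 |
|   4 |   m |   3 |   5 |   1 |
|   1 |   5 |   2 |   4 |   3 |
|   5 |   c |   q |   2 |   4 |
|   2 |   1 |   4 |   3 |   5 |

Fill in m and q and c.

m = 2, q = 1, c = 3

Cell (4,3): column 3 already has {2, 3, 4, 5} → 1.
At (row 4, col 2): row 4 already has {1, 2, 4, 5}, so the value is 3.
Cell (2,2): row 2 already has {1, 3, 4, 5} → 2.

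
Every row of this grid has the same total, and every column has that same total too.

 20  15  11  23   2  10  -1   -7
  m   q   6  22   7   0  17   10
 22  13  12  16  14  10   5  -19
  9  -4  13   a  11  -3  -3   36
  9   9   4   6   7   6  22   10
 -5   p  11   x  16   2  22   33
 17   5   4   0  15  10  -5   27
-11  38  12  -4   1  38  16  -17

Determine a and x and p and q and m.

Rows 1 and 3 both sum to 73, so that's the common total.
The known cells in column 1 total 61, leaving 73 − 61 = 12 for the blank.
The known cells in row 2 total 74, leaving 73 − 74 = -1 for the blank.
The known cells in column 2 total 75, leaving 73 − 75 = -2 for the blank.
The known cells in row 4 total 59, leaving 73 − 59 = 14 for the blank.
The known cells in row 6 total 77, leaving 73 − 77 = -4 for the blank.

a = 14, x = -4, p = -2, q = -1, m = 12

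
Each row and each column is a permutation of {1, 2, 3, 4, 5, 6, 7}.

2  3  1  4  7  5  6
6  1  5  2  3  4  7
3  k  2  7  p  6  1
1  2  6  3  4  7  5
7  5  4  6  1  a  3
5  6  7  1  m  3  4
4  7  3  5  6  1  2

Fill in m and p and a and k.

For row 5, column 6: row 5 already has {1, 3, 4, 5, 6, 7}; that leaves 2.
At (row 6, col 5): row 6 already has {1, 3, 4, 5, 6, 7}, so the value is 2.
For row 3, column 2: column 2 already has {1, 2, 3, 5, 6, 7}; that leaves 4.
For row 3, column 5: row 3 already has {1, 2, 3, 4, 6, 7}; that leaves 5.

m = 2, p = 5, a = 2, k = 4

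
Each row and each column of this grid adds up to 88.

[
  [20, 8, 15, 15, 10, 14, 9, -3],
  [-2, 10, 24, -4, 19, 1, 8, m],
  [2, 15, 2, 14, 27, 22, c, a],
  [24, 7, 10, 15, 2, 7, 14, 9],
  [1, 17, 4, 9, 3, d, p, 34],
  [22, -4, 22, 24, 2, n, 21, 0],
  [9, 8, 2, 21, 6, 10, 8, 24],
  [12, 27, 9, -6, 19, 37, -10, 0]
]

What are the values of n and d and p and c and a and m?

Row 6: 22 − 4 + 22 + 24 + 2 + 21 + 0 = 87, so its missing entry is 88 − 87 = 1.
Column 6: 14 + 1 + 22 + 7 + 1 + 10 + 37 = 92, so its missing entry is 88 − 92 = -4.
Row 5: 1 + 17 + 4 + 9 + 3 − 4 + 34 = 64, so its missing entry is 88 − 64 = 24.
Row 2: -2 + 10 + 24 − 4 + 19 + 1 + 8 = 56, so its missing entry is 88 − 56 = 32.
Column 8: -3 + 32 + 9 + 34 + 0 + 24 + 0 = 96, so its missing entry is 88 − 96 = -8.
Row 3: 2 + 15 + 2 + 14 + 27 + 22 − 8 = 74, so its missing entry is 88 − 74 = 14.

n = 1, d = -4, p = 24, c = 14, a = -8, m = 32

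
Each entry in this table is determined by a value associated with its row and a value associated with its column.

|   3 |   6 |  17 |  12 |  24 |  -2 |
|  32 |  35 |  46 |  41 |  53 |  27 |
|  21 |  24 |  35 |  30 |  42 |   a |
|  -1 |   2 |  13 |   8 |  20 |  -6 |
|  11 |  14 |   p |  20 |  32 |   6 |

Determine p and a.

The difference between any two rows is the same in every column — this is an addition table with the headers hidden.
Row 5 minus row 1 is 11 − 3 = 8, so its entry in column 3 is 17 + 8 = 25.
Row 3 minus row 1 is 21 − 3 = 18, so its entry in column 6 is -2 + 18 = 16.

p = 25, a = 16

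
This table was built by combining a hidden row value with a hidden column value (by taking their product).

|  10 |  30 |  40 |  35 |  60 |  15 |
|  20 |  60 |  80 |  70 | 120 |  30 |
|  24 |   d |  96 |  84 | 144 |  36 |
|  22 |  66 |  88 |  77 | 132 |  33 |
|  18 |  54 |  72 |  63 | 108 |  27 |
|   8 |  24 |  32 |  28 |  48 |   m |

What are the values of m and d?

Each row is a constant multiple of every other row — this is a multiplication table with the headers hidden.
Row 6 is 28/35 = 4/5 times row 1, so its entry in column 6 is 15 × 4/5 = 12.
Row 3 is 84/35 = 12/5 times row 1, so its entry in column 2 is 30 × 12/5 = 72.

m = 12, d = 72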